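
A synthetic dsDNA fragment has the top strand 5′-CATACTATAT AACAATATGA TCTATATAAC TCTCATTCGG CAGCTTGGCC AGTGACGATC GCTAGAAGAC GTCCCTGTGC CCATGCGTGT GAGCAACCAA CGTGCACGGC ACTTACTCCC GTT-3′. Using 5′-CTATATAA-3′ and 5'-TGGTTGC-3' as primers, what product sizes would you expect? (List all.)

The forward primer CTATATAA matches the top strand at positions 5–12, 22–29.
The reverse primer's reverse complement is GCAACCA, matching at positions 93–99.
Each forward site pairs with the reverse site to give a product ending at position 99: sizes 95, 78 bp.

95 bp, 78 bp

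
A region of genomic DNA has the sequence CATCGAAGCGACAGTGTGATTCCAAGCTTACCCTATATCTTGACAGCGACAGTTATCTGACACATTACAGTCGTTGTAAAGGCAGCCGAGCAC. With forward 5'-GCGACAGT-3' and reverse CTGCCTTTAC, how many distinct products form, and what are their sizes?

Two products: 78 bp, 40 bp

The forward primer GCGACAGT matches the top strand at positions 8–15, 46–53.
The reverse primer's reverse complement is GTAAAGGCAG, matching at positions 76–85.
Each forward site pairs with the reverse site to give a product ending at position 85: sizes 78, 40 bp.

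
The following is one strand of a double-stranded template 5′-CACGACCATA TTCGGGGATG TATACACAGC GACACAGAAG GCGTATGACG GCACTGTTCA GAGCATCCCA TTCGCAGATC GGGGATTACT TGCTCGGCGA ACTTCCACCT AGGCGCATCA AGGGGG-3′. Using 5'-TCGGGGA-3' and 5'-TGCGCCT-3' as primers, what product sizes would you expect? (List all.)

The forward primer TCGGGGA matches the top strand at positions 12–18, 79–85.
The reverse primer's reverse complement is AGGCGCA, matching at positions 111–117.
Each forward site pairs with the reverse site to give a product ending at position 117: sizes 106, 39 bp.

106 bp, 39 bp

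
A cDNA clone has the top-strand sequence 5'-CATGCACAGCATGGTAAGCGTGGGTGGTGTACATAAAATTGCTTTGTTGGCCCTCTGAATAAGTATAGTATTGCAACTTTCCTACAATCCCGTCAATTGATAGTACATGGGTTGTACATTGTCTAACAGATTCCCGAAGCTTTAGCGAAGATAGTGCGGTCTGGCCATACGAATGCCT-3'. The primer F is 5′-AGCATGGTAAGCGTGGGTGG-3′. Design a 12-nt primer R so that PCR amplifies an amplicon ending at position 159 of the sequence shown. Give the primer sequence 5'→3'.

5'-CCGCACTATCTT-3'

The forward primer binds at positions 8–27; the product's 3' end on the top strand is position 159.
The reverse primer anneals to the top strand over positions 148–159, i.e. to AAGATAGTGCGG.
Its sequence written 5'→3' is the reverse complement: CCGCACTATCTT.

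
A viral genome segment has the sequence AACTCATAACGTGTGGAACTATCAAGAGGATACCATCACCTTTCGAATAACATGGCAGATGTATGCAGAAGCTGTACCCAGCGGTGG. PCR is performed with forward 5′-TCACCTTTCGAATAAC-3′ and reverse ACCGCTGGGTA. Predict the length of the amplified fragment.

50 bp

Scanning the template, TCACCTTTCGAATAAC occurs at positions 36–51; this primer anneals to the bottom strand there with its 3' end pointing downstream.
Reverse complement of the reverse primer: TACCCAGCGGT. This occurs on the top strand at positions 75–85.
Product length = (reverse-primer end) − (forward-primer start) + 1 = 85 − 36 + 1 = 50 bp.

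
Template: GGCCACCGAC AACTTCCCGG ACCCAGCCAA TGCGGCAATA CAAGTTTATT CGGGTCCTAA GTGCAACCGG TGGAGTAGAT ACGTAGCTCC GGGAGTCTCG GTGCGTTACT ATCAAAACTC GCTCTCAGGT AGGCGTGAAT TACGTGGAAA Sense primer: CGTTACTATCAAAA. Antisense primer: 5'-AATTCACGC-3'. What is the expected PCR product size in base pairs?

38 bp

Scanning the template, CGTTACTATCAAAA occurs at positions 104–117; this primer anneals to the bottom strand there with its 3' end pointing downstream.
Taking the reverse complement of AATTCACGC gives GCGTGAATT, found at positions 133–141 on the template; the primer anneals here to the top strand with its 3' end pointing upstream.
Amplicon spans positions 104–141: 38 bp.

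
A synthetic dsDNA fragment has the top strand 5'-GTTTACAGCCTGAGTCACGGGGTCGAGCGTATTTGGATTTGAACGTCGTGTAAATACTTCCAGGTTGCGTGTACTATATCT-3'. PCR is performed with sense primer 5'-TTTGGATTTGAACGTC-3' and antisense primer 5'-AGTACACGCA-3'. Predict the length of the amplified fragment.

Scanning the template, TTTGGATTTGAACGTC occurs at positions 32–47; this primer anneals to the bottom strand there with its 3' end pointing downstream.
The reverse primer's reverse complement is TGCGTGTACT, which matches the template at positions 66–75.
Amplicon spans positions 32–75: 44 bp.

44 bp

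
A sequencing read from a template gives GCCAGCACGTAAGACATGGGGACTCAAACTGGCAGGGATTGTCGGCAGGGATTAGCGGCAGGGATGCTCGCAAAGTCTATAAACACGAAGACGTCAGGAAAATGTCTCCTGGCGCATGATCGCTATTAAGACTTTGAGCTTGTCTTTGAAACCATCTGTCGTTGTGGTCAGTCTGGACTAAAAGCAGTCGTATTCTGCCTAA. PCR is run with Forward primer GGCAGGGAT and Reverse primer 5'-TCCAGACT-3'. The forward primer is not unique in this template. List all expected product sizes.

147 bp, 134 bp, 121 bp

The forward primer GGCAGGGAT matches the top strand at positions 31–39, 44–52, 57–65.
The reverse primer's reverse complement is AGTCTGGA, matching at positions 170–177.
Each forward site pairs with the reverse site to give a product ending at position 177: sizes 147, 134, 121 bp.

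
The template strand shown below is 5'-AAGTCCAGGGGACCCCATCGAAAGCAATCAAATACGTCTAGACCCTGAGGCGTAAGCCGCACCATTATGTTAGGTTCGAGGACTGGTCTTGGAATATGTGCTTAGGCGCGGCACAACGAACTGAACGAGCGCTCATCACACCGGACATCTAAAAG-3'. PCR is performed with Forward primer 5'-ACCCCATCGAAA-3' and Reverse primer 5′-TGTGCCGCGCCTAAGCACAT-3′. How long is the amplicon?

Scanning the template, ACCCCATCGAAA occurs at positions 12–23; this primer anneals to the bottom strand there with its 3' end pointing downstream.
The reverse primer's reverse complement is ATGTGCTTAGGCGCGGCACA, which matches the template at positions 96–115.
Product length = (reverse-primer end) − (forward-primer start) + 1 = 115 − 12 + 1 = 104 bp.

104 bp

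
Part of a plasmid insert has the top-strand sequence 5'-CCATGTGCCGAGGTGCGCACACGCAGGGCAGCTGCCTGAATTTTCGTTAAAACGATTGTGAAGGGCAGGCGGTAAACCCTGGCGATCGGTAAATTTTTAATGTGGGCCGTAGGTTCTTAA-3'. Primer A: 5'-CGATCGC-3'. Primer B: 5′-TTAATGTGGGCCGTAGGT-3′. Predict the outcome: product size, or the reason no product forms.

No product — the primers' 3' ends point away from each other.

Primer A (CGATCGC) has reverse complement GCGATCG, which matches the top strand at positions 82–88; primer A anneals to the top strand there with its 3' end pointing upstream toward position 82.
Primer B (TTAATGTGGGCCGTAGGT) matches the top strand directly at positions 97–114; it anneals to the bottom strand with its 3' end pointing downstream toward position 114.
The 3' ends diverge (primer A extends toward position 1, primer B toward position 120), so the primers never converge on a shared product.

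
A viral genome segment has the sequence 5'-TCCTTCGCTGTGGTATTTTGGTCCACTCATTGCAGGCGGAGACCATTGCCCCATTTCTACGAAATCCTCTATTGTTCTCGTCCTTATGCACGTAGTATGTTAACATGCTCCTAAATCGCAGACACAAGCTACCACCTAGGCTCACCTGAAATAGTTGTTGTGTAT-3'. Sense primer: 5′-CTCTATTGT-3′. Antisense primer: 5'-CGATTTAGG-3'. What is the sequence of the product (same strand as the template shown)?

5'-CTCTATTGTTCTCGTCCTTATGCACGTAGTATGTTAACATGCTCCTAAATCG-3'

The forward primer matches the template at positions 67–75.
Reverse complement of the reverse primer: CCTAAATCG. This occurs on the top strand at positions 110–118.
The product is the template from position 67 through 118 (52 bp).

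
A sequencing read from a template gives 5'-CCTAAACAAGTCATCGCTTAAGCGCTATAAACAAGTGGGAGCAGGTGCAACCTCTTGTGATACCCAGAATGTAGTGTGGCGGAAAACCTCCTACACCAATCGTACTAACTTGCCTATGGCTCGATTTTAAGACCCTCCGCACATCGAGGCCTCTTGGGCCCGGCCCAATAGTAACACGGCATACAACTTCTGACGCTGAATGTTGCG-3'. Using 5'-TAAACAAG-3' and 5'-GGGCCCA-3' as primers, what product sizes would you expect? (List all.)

159 bp, 134 bp

The forward primer TAAACAAG matches the top strand at positions 3–10, 28–35.
The reverse primer's reverse complement is TGGGCCC, matching at positions 155–161.
Each forward site pairs with the reverse site to give a product ending at position 161: sizes 159, 134 bp.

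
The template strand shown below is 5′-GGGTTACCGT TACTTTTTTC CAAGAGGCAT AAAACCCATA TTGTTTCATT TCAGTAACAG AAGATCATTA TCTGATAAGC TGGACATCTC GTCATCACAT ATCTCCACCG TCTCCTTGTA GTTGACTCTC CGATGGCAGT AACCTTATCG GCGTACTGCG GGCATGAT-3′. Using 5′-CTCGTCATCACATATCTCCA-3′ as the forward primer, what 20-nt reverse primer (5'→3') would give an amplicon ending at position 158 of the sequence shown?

5'-CAGTACGCCGATAAGGTTAC-3'

The forward primer binds at positions 88–107; the product's 3' end on the top strand is position 158.
The reverse primer anneals to the top strand over positions 139–158, i.e. to GTAACCTTATCGGCGTACTG.
Its sequence written 5'→3' is the reverse complement: CAGTACGCCGATAAGGTTAC.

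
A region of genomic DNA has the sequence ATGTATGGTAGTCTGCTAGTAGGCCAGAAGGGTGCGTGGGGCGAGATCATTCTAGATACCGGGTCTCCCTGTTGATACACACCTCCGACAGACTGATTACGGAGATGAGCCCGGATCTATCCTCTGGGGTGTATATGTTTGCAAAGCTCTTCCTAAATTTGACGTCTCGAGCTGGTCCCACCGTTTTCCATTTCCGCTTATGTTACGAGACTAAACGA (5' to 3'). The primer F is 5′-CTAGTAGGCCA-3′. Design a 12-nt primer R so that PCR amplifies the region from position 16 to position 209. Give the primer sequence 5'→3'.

5'-CTCGTAACATAA-3'

The product's 3' end on the top strand is position 209.
The reverse primer anneals to the top strand over positions 198–209, i.e. to TTATGTTACGAG.
Its sequence written 5'→3' is the reverse complement: CTCGTAACATAA.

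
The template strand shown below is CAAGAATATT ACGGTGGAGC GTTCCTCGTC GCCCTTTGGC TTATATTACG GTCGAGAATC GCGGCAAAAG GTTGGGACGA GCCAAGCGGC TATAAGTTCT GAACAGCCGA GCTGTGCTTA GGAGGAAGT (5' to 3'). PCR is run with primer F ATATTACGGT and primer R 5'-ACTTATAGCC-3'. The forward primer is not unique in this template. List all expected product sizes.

92 bp, 55 bp

The forward primer ATATTACGGT matches the top strand at positions 6–15, 43–52.
The reverse primer's reverse complement is GGCTATAAGT, matching at positions 88–97.
Each forward site pairs with the reverse site to give a product ending at position 97: sizes 92, 55 bp.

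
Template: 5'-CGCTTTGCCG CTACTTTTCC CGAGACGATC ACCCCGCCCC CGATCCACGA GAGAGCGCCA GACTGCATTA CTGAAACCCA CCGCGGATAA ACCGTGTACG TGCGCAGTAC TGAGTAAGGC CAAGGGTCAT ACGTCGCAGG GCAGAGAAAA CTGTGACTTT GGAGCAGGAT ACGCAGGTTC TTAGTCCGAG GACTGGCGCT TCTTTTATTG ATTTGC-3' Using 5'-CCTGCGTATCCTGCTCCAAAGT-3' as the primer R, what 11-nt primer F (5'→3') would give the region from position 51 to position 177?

5'-GAGAGCGCCAG-3'

The reverse primer's reverse complement ACTTTGGAGCAGGATACGCAGG matches the template at positions 156–177; the product starts at position 51.
The forward primer is identical to the top strand over positions 51–61: GAGAGCGCCAG.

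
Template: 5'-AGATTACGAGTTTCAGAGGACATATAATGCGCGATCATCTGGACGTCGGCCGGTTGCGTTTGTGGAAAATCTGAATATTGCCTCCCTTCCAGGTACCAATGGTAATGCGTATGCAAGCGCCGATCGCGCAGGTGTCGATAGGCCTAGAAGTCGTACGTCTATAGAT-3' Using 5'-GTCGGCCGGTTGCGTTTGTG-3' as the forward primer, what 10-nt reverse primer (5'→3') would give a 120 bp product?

5'-CTATAGACGT-3'

The forward primer binds at positions 45–64, so a 120 bp product ends at position 45 + 120 − 1 = 164.
The reverse primer anneals to the top strand over positions 155–164, i.e. to ACGTCTATAG.
Its sequence written 5'→3' is the reverse complement: CTATAGACGT.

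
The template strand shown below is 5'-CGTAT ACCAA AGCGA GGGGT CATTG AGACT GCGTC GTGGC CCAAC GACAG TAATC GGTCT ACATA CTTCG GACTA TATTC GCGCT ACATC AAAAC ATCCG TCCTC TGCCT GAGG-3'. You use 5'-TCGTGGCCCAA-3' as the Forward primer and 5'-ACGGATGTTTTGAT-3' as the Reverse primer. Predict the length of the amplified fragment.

Scanning the template, TCGTGGCCCAA occurs at positions 34–44; this primer anneals to the bottom strand there with its 3' end pointing downstream.
The reverse primer's reverse complement is ATCAAAACATCCGT, which matches the template at positions 88–101.
Product length = (reverse-primer end) − (forward-primer start) + 1 = 101 − 34 + 1 = 68 bp.

68 bp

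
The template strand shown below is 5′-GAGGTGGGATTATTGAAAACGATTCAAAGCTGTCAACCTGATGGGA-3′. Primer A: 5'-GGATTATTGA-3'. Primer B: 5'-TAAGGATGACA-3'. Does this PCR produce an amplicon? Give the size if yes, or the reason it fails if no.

No product — primer B has no binding site in the template.

Primer B (TAAGGATGACA) does not match the top strand, and its reverse complement TGTCATCCTTA does not match either.
With no annealing site for primer B, no amplification occurs.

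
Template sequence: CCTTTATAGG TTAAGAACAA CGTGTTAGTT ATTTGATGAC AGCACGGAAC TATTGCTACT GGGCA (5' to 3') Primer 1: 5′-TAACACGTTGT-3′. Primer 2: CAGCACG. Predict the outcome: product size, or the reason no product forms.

Primer 1 (TAACACGTTGT) has reverse complement ACAACGTGTTA, which matches the top strand at positions 17–27; primer 1 anneals to the top strand there with its 3' end pointing upstream toward position 17.
Primer 2 (CAGCACG) matches the top strand directly at positions 40–46; it anneals to the bottom strand with its 3' end pointing downstream toward position 46.
The 3' ends diverge (primer 1 extends toward position 1, primer 2 toward position 65), so the primers never converge on a shared product.

No product — the primers' 3' ends point away from each other.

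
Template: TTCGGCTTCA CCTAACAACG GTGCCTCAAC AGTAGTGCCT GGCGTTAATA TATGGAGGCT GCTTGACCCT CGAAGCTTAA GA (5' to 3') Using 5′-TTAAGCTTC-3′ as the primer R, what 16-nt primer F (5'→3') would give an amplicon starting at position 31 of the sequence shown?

The reverse primer's reverse complement GAAGCTTAA matches the template at positions 72–80; the product starts at position 31.
The forward primer is identical to the top strand over positions 31–46: AGTAGTGCCTGGCGTT.

5'-AGTAGTGCCTGGCGTT-3'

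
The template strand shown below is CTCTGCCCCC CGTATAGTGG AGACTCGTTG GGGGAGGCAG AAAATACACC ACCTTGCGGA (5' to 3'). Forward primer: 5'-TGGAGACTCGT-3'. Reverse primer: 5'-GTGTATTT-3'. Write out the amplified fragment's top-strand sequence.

5'-TGGAGACTCGTTGGGGGAGGCAGAAAATACAC-3'

Forward primer TGGAGACTCGT is found on the top strand at positions 18–28.
The reverse primer's reverse complement is AAATACAC, which matches the template at positions 42–49.
The product is the template from position 18 through 49 (32 bp).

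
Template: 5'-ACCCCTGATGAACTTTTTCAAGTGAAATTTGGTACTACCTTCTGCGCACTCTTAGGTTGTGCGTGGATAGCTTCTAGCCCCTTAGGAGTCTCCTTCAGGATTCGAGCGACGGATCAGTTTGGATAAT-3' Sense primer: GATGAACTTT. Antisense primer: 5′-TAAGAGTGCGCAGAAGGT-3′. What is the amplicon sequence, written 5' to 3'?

The forward primer matches the template at positions 7–16.
The reverse primer's reverse complement is ACCTTCTGCGCACTCTTA, which matches the template at positions 37–54.
The product is the template from position 7 through 54 (48 bp).

5'-GATGAACTTTTTCAAGTGAAATTTGGTACTACCTTCTGCGCACTCTTA-3'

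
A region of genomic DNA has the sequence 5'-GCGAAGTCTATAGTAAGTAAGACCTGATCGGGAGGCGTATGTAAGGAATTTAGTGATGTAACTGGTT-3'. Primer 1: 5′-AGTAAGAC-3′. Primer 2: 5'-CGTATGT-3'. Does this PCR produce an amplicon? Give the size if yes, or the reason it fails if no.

No product — both primers anneal to the same strand and extend in the same direction.

Primer 1 (AGTAAGAC) matches the top strand at positions 16–23 (3' end points downstream).
Primer 2 (CGTATGT) also matches the top strand directly, at positions 36–42 — its reverse complement ACATACG is not present.
Both primers anneal to the bottom strand with 3' ends pointing the same way, so neither can prime synthesis back toward the other.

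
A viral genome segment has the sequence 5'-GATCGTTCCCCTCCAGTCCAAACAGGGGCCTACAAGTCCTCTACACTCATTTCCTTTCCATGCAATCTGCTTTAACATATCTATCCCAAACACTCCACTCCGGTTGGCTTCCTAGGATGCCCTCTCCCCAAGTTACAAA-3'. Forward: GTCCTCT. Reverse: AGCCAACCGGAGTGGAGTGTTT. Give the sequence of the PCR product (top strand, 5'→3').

Forward primer GTCCTCT is found on the top strand at positions 36–42.
The reverse primer's reverse complement is AAACACTCCACTCCGGTTGGCT, which matches the template at positions 88–109.
The product is the template from position 36 through 109 (74 bp).

5'-GTCCTCTACACTCATTTCCTTTCCATGCAATCTGCTTTAACATATCTATCCCAAACACTCCACTCCGGTTGGCT-3'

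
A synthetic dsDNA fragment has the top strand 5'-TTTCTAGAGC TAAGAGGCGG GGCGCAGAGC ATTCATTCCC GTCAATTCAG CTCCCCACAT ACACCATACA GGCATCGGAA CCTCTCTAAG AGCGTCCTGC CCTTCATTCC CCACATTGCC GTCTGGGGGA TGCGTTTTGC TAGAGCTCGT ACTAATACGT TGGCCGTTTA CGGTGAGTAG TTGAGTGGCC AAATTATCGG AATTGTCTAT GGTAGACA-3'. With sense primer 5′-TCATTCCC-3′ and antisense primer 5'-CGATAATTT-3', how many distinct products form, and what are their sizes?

Two products: 167 bp, 96 bp

The forward primer TCATTCCC matches the top strand at positions 33–40, 104–111.
The reverse primer's reverse complement is AAATTATCG, matching at positions 191–199.
Each forward site pairs with the reverse site to give a product ending at position 199: sizes 167, 96 bp.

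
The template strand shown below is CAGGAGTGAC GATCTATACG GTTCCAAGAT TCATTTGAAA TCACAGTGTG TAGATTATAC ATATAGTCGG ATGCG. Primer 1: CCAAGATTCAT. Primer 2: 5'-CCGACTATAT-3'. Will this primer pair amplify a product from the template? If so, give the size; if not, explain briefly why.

Yes — a 47 bp product.

Primer 1 (CCAAGATTCAT) matches the top strand at positions 24–34; it acts as a forward primer.
Primer 2's reverse complement is ATATAGTCGG, matching the top strand at positions 61–70; it acts as a reverse primer.
The 3' ends face each other across positions 24–70, giving a 47 bp product.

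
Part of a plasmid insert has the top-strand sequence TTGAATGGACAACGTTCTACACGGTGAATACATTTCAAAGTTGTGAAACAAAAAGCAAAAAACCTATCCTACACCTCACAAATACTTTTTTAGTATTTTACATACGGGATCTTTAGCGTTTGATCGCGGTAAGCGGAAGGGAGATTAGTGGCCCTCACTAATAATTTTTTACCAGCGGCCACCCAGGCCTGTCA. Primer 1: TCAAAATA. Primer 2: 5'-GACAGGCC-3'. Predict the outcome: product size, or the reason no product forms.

Primer 1 (TCAAAATA) does not match the top strand, and its reverse complement TATTTTGA does not match either.
With no annealing site for primer 1, no amplification occurs.

No product — primer 1 has no binding site in the template.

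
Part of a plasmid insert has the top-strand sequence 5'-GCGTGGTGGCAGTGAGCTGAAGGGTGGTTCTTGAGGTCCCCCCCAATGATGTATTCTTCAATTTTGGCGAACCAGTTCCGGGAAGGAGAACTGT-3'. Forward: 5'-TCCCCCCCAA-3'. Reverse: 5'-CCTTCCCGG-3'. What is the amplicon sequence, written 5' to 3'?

Scanning the template, TCCCCCCCAA occurs at positions 37–46; this primer anneals to the bottom strand there with its 3' end pointing downstream.
Reverse complement of the reverse primer: CCGGGAAGG. This occurs on the top strand at positions 78–86.
The product is the template from position 37 through 86 (50 bp).

5'-TCCCCCCCAATGATGTATTCTTCAATTTTGGCGAACCAGTTCCGGGAAGG-3'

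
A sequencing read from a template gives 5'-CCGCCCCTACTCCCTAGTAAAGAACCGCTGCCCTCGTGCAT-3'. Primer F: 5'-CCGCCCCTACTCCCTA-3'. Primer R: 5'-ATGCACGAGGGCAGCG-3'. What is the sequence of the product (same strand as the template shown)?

The forward primer matches the template at positions 1–16.
The reverse primer's reverse complement is CGCTGCCCTCGTGCAT, which matches the template at positions 26–41.
The product is the template from position 1 through 41 (41 bp).

5'-CCGCCCCTACTCCCTAGTAAAGAACCGCTGCCCTCGTGCAT-3'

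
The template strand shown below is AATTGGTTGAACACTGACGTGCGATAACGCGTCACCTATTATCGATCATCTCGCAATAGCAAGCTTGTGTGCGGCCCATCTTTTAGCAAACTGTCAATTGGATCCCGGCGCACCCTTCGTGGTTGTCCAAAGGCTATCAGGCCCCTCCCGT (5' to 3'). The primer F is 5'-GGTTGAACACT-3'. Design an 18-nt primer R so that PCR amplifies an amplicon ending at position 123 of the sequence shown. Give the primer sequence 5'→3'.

The forward primer binds at positions 5–15; the product's 3' end on the top strand is position 123.
The reverse primer anneals to the top strand over positions 106–123, i.e. to CGGCGCACCCTTCGTGGT.
Its sequence written 5'→3' is the reverse complement: ACCACGAAGGGTGCGCCG.

5'-ACCACGAAGGGTGCGCCG-3'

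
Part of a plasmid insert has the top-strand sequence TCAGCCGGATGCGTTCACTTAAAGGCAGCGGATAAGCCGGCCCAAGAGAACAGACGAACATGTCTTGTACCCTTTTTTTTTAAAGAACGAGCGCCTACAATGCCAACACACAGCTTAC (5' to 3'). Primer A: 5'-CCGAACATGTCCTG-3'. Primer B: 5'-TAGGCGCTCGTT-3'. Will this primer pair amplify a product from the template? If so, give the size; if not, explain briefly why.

Primer A (CCGAACATGTCCTG) does not match the top strand, and its reverse complement CAGGACATGTTCGG does not match either.
With no annealing site for primer A, no amplification occurs.

No product — primer A has no binding site in the template.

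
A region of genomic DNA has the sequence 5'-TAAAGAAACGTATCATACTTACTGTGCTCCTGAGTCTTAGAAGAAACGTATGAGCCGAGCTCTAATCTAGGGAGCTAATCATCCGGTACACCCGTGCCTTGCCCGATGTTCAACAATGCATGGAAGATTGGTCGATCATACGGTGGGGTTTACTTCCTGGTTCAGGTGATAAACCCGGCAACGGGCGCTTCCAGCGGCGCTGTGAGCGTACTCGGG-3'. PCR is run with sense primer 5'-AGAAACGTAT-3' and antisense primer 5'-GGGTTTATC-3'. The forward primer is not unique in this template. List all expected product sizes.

173 bp, 135 bp

The forward primer AGAAACGTAT matches the top strand at positions 4–13, 42–51.
The reverse primer's reverse complement is GATAAACCC, matching at positions 168–176.
Each forward site pairs with the reverse site to give a product ending at position 176: sizes 173, 135 bp.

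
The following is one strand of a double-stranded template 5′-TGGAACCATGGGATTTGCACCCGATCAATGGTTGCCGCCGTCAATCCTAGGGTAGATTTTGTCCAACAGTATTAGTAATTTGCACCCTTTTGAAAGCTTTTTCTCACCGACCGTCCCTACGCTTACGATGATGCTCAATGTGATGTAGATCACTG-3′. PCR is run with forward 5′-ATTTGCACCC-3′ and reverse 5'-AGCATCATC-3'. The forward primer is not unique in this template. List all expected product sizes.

The forward primer ATTTGCACCC matches the top strand at positions 13–22, 78–87.
The reverse primer's reverse complement is GATGATGCT, matching at positions 127–135.
Each forward site pairs with the reverse site to give a product ending at position 135: sizes 123, 58 bp.

123 bp, 58 bp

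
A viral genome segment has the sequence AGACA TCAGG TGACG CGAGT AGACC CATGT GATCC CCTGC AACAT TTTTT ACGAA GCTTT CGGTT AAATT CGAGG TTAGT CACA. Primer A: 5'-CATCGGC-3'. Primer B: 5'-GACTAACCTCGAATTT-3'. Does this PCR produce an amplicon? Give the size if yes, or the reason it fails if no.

No product — primer A has no binding site in the template.

Primer A (CATCGGC) does not match the top strand, and its reverse complement GCCGATG does not match either.
With no annealing site for primer A, no amplification occurs.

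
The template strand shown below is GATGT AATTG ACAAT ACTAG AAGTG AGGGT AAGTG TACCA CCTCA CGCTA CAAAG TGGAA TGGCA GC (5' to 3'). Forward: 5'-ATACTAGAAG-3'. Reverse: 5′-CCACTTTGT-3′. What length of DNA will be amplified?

Scanning the template, ATACTAGAAG occurs at positions 14–23; this primer anneals to the bottom strand there with its 3' end pointing downstream.
The reverse primer's reverse complement is ACAAAGTGG, which matches the template at positions 50–58.
Amplicon spans positions 14–58: 45 bp.

45 bp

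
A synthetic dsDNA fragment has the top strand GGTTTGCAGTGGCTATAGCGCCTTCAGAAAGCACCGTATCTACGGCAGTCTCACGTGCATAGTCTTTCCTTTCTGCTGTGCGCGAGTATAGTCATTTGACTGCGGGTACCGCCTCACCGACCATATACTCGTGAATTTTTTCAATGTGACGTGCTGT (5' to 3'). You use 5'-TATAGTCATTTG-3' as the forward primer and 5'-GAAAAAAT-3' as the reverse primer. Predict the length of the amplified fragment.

Forward primer TATAGTCATTTG is found on the top strand at positions 87–98.
Taking the reverse complement of GAAAAAAT gives ATTTTTTC, found at positions 135–142 on the template; the primer anneals here to the top strand with its 3' end pointing upstream.
Amplicon spans positions 87–142: 56 bp.

56 bp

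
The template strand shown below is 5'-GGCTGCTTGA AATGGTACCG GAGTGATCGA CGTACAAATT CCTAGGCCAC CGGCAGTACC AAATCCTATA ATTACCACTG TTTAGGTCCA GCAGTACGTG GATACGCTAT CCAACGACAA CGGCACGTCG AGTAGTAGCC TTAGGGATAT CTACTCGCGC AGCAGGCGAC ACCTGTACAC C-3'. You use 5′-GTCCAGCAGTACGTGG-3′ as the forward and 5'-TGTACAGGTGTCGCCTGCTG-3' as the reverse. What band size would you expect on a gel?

94 bp

The forward primer matches the template at positions 86–101.
Reverse complement of the reverse primer: CAGCAGGCGACACCTGTACA. This occurs on the top strand at positions 160–179.
Product length = (reverse-primer end) − (forward-primer start) + 1 = 179 − 86 + 1 = 94 bp.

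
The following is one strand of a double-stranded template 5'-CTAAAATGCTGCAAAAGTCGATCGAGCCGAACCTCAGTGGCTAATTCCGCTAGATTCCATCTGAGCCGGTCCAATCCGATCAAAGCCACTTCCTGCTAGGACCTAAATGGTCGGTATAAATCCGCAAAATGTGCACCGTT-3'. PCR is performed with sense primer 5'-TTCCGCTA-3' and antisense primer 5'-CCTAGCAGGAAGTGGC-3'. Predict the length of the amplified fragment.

56 bp

Forward primer TTCCGCTA is found on the top strand at positions 45–52.
The reverse primer's reverse complement is GCCACTTCCTGCTAGG, which matches the template at positions 85–100.
Amplicon spans positions 45–100: 56 bp.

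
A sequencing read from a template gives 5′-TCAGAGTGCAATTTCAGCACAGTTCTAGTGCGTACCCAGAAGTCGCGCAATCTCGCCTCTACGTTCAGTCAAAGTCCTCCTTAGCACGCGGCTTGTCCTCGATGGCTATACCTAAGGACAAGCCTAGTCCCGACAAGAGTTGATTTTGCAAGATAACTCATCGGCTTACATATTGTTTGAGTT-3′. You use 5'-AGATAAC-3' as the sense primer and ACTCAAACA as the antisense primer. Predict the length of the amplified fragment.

Forward primer AGATAAC is found on the top strand at positions 151–157.
Taking the reverse complement of ACTCAAACA gives TGTTTGAGT, found at positions 174–182 on the template; the primer anneals here to the top strand with its 3' end pointing upstream.
Product length = (reverse-primer end) − (forward-primer start) + 1 = 182 − 151 + 1 = 32 bp.

32 bp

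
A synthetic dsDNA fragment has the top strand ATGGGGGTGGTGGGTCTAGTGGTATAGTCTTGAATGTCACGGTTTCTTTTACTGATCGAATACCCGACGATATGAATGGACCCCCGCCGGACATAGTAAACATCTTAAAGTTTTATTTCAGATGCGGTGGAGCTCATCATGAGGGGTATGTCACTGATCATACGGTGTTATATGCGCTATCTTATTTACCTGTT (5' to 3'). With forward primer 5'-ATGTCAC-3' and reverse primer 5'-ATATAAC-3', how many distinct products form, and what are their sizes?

The forward primer ATGTCAC matches the top strand at positions 34–40, 148–154.
The reverse primer's reverse complement is GTTATAT, matching at positions 167–173.
Each forward site pairs with the reverse site to give a product ending at position 173: sizes 140, 26 bp.

Two products: 140 bp, 26 bp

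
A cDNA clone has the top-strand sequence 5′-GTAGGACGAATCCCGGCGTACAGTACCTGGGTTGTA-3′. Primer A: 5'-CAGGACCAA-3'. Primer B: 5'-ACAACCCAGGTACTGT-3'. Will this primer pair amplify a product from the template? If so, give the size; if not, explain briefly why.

No product — primer A has no binding site in the template.

Primer A (CAGGACCAA) does not match the top strand, and its reverse complement TTGGTCCTG does not match either.
With no annealing site for primer A, no amplification occurs.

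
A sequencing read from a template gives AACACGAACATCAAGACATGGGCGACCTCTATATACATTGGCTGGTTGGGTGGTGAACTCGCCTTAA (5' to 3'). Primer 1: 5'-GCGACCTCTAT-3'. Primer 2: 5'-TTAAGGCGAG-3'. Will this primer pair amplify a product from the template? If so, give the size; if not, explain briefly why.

Yes — a 46 bp product.

Primer 1 (GCGACCTCTAT) matches the top strand at positions 22–32; it acts as a forward primer.
Primer 2's reverse complement is CTCGCCTTAA, matching the top strand at positions 58–67; it acts as a reverse primer.
The 3' ends face each other across positions 22–67, giving a 46 bp product.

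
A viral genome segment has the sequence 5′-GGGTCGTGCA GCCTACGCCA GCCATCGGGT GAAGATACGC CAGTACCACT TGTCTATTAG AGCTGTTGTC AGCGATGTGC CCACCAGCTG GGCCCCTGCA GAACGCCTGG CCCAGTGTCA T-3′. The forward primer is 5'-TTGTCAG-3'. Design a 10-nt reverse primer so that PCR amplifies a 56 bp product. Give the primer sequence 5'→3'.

5'-ATGACACTGG-3'

The forward primer binds at positions 66–72, so a 56 bp product ends at position 66 + 56 − 1 = 121.
The reverse primer anneals to the top strand over positions 112–121, i.e. to CCAGTGTCAT.
Its sequence written 5'→3' is the reverse complement: ATGACACTGG.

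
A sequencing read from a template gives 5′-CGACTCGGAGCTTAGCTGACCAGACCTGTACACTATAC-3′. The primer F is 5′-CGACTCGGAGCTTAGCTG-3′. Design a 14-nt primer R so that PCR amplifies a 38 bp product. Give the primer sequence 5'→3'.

5'-GTATAGTGTACAGG-3'

The forward primer binds at positions 1–18, so a 38 bp product ends at position 1 + 38 − 1 = 38.
The reverse primer anneals to the top strand over positions 25–38, i.e. to CCTGTACACTATAC.
Its sequence written 5'→3' is the reverse complement: GTATAGTGTACAGG.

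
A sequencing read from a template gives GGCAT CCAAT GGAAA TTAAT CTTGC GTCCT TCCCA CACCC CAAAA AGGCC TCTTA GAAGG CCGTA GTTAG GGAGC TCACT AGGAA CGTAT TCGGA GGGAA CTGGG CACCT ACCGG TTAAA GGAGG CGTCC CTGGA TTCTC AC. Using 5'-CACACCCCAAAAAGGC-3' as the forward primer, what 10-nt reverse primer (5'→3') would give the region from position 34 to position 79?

The product's 3' end on the top strand is position 79.
The reverse primer anneals to the top strand over positions 70–79, i.e. to GGGAGCTCAC.
Its sequence written 5'→3' is the reverse complement: GTGAGCTCCC.

5'-GTGAGCTCCC-3'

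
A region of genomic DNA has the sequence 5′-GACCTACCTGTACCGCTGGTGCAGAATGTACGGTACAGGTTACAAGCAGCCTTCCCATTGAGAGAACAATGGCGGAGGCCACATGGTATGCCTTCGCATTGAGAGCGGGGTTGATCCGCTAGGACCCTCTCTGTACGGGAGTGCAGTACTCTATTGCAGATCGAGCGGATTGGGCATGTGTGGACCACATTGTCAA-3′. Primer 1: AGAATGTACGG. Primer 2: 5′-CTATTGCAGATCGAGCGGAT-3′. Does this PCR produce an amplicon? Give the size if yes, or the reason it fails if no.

Primer 1 (AGAATGTACGG) matches the top strand at positions 23–33 (3' end points downstream).
Primer 2 (CTATTGCAGATCGAGCGGAT) also matches the top strand directly, at positions 151–170 — its reverse complement ATCCGCTCGATCTGCAATAG is not present.
Both primers anneal to the bottom strand with 3' ends pointing the same way, so neither can prime synthesis back toward the other.

No product — both primers anneal to the same strand and extend in the same direction.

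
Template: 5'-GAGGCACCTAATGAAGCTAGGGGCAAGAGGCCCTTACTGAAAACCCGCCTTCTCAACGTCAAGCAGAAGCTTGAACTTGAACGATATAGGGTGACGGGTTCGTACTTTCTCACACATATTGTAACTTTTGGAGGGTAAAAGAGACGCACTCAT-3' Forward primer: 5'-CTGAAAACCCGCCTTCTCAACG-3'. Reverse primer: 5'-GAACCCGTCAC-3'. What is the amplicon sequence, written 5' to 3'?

5'-CTGAAAACCCGCCTTCTCAACGTCAAGCAGAAGCTTGAACTTGAACGATATAGGGTGACGGGTTC-3'

Scanning the template, CTGAAAACCCGCCTTCTCAACG occurs at positions 37–58; this primer anneals to the bottom strand there with its 3' end pointing downstream.
Reverse complement of the reverse primer: GTGACGGGTTC. This occurs on the top strand at positions 91–101.
The product is the template from position 37 through 101 (65 bp).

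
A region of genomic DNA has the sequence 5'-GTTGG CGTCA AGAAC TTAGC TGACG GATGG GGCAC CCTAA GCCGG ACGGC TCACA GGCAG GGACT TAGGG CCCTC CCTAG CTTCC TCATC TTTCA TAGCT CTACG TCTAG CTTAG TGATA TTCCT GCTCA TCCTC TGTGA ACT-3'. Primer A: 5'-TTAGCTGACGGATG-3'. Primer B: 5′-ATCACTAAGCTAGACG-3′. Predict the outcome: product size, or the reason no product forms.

Yes — a 104 bp product.

Primer A (TTAGCTGACGGATG) matches the top strand at positions 16–29; it acts as a forward primer.
Primer B's reverse complement is CGTCTAGCTTAGTGAT, matching the top strand at positions 104–119; it acts as a reverse primer.
The 3' ends face each other across positions 16–119, giving a 104 bp product.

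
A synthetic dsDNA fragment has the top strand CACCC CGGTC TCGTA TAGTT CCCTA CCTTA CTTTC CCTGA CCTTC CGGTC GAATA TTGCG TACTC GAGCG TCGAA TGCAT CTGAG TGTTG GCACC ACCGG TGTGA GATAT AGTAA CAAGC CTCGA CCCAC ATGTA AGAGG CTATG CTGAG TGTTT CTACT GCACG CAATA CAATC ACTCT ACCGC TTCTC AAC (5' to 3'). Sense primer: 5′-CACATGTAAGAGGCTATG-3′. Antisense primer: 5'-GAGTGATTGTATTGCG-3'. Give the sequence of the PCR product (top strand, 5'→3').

5'-CACATGTAAGAGGCTATGCTGAGTGTTTCTACTGCACGCAATACAATCACTC-3'

Forward primer CACATGTAAGAGGCTATG is found on the top strand at positions 128–145.
Taking the reverse complement of GAGTGATTGTATTGCG gives CGCAATACAATCACTC, found at positions 164–179 on the template; the primer anneals here to the top strand with its 3' end pointing upstream.
The product is the template from position 128 through 179 (52 bp).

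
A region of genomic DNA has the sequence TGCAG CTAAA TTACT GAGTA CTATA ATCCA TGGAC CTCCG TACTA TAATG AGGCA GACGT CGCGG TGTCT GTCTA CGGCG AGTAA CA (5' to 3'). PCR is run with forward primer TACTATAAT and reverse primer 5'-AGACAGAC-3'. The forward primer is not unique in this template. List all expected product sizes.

The forward primer TACTATAAT matches the top strand at positions 19–27, 41–49.
The reverse primer's reverse complement is GTCTGTCT, matching at positions 67–74.
Each forward site pairs with the reverse site to give a product ending at position 74: sizes 56, 34 bp.

56 bp, 34 bp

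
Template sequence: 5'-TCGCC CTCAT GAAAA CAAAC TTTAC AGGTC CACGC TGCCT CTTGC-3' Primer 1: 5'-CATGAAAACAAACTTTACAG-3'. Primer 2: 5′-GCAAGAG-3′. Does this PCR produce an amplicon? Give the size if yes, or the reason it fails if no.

Yes — a 38 bp product.

Primer 1 (CATGAAAACAAACTTTACAG) matches the top strand at positions 8–27; it acts as a forward primer.
Primer 2's reverse complement is CTCTTGC, matching the top strand at positions 39–45; it acts as a reverse primer.
The 3' ends face each other across positions 8–45, giving a 38 bp product.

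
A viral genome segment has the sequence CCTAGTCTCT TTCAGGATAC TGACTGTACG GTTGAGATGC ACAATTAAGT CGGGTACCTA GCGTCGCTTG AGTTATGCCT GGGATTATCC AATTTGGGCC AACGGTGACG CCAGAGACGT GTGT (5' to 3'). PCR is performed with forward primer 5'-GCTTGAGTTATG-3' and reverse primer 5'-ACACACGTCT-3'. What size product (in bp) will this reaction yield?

59 bp

Forward primer GCTTGAGTTATG is found on the top strand at positions 66–77.
Reverse complement of the reverse primer: AGACGTGTGT. This occurs on the top strand at positions 115–124.
The product runs from position 66 to position 124, so its length is 124 − 66 + 1 = 59 bp.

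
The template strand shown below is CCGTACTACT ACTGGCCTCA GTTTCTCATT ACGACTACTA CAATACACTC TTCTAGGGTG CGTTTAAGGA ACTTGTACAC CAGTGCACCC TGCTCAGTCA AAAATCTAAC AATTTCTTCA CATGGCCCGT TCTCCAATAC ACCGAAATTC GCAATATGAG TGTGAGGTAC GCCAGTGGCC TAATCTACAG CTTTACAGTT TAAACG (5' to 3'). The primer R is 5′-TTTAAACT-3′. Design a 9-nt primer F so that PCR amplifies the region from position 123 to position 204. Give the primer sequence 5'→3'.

5'-TGGCCCGTT-3'

The reverse primer's reverse complement AGTTTAAA matches the template at positions 197–204; the product starts at position 123.
The forward primer is identical to the top strand over positions 123–131: TGGCCCGTT.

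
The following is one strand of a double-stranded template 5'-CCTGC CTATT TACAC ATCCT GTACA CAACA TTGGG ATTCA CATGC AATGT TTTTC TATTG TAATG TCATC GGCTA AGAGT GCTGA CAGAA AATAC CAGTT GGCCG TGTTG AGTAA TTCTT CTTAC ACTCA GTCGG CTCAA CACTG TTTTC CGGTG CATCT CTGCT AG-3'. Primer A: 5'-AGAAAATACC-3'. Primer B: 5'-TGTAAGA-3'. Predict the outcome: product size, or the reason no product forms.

Primer A (AGAAAATACC) matches the top strand at positions 87–96; it acts as a forward primer.
Primer B's reverse complement is TCTTACA, matching the top strand at positions 120–126; it acts as a reverse primer.
The 3' ends face each other across positions 87–126, giving a 40 bp product.

Yes — a 40 bp product.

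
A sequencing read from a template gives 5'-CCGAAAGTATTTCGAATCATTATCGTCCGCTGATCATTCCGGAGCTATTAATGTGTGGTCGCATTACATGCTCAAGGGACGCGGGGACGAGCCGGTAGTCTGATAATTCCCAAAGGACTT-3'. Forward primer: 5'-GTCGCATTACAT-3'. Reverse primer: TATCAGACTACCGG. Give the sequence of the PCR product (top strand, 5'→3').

Forward primer GTCGCATTACAT is found on the top strand at positions 58–69.
Taking the reverse complement of TATCAGACTACCGG gives CCGGTAGTCTGATA, found at positions 92–105 on the template; the primer anneals here to the top strand with its 3' end pointing upstream.
The product is the template from position 58 through 105 (48 bp).

5'-GTCGCATTACATGCTCAAGGGACGCGGGGACGAGCCGGTAGTCTGATA-3'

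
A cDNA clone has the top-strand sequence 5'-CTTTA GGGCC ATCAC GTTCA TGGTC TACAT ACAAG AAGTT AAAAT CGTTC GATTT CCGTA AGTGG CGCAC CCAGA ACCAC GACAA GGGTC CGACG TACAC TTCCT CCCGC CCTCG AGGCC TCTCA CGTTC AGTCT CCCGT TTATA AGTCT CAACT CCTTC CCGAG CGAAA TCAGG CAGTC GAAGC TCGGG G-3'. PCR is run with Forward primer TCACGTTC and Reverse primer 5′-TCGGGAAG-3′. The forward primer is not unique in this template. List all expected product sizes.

The forward primer TCACGTTC matches the top strand at positions 12–19, 123–130.
The reverse primer's reverse complement is CTTCCCGA, matching at positions 157–164.
Each forward site pairs with the reverse site to give a product ending at position 164: sizes 153, 42 bp.

153 bp, 42 bp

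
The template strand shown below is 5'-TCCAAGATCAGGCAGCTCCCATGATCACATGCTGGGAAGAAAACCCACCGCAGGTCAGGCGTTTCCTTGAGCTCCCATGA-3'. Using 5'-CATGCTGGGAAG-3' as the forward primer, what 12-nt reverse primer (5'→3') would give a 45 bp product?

5'-GCTCAAGGAAAC-3'

The forward primer binds at positions 28–39, so a 45 bp product ends at position 28 + 45 − 1 = 72.
The reverse primer anneals to the top strand over positions 61–72, i.e. to GTTTCCTTGAGC.
Its sequence written 5'→3' is the reverse complement: GCTCAAGGAAAC.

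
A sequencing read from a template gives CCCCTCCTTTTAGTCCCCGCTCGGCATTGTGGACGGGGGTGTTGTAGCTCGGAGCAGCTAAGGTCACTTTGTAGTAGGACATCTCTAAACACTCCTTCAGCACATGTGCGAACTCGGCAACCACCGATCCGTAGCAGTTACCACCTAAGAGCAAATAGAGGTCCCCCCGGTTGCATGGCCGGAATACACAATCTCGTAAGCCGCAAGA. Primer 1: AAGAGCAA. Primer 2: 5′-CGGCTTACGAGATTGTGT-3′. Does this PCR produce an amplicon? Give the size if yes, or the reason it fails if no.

Yes — a 57 bp product.

Primer 1 (AAGAGCAA) matches the top strand at positions 147–154; it acts as a forward primer.
Primer 2's reverse complement is ACACAATCTCGTAAGCCG, matching the top strand at positions 186–203; it acts as a reverse primer.
The 3' ends face each other across positions 147–203, giving a 57 bp product.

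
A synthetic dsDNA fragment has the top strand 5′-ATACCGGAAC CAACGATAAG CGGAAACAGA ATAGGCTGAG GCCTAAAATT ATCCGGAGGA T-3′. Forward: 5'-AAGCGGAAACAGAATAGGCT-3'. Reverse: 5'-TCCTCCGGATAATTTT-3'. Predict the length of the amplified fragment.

Forward primer AAGCGGAAACAGAATAGGCT is found on the top strand at positions 18–37.
Taking the reverse complement of TCCTCCGGATAATTTT gives AAAATTATCCGGAGGA, found at positions 45–60 on the template; the primer anneals here to the top strand with its 3' end pointing upstream.
The product runs from position 18 to position 60, so its length is 60 − 18 + 1 = 43 bp.

43 bp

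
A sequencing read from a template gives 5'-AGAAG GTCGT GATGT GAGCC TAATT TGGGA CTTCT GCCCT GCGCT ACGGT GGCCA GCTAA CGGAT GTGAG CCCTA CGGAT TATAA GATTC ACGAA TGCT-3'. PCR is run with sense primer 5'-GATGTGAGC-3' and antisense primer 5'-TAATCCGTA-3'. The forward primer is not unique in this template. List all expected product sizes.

72 bp, 20 bp

The forward primer GATGTGAGC matches the top strand at positions 11–19, 63–71.
The reverse primer's reverse complement is TACGGATTA, matching at positions 74–82.
Each forward site pairs with the reverse site to give a product ending at position 82: sizes 72, 20 bp.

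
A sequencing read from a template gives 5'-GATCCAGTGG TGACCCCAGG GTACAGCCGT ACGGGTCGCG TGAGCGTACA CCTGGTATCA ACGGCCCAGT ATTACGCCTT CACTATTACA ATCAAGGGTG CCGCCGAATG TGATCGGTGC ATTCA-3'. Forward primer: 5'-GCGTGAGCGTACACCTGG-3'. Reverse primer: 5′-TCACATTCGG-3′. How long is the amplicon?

76 bp

Forward primer GCGTGAGCGTACACCTGG is found on the top strand at positions 38–55.
Reverse complement of the reverse primer: CCGAATGTGA. This occurs on the top strand at positions 104–113.
The product runs from position 38 to position 113, so its length is 113 − 38 + 1 = 76 bp.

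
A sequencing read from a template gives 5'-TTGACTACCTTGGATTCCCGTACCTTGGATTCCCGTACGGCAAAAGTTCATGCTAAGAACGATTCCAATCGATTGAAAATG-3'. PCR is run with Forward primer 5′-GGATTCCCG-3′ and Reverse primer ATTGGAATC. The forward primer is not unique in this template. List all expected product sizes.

The forward primer GGATTCCCG matches the top strand at positions 12–20, 27–35.
The reverse primer's reverse complement is GATTCCAAT, matching at positions 61–69.
Each forward site pairs with the reverse site to give a product ending at position 69: sizes 58, 43 bp.

58 bp, 43 bp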